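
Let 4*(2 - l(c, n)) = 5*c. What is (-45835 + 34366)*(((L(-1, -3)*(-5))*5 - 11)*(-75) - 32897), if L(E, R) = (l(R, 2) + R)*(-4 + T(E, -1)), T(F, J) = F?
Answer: 2654075697/4 ≈ 6.6352e+8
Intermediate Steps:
l(c, n) = 2 - 5*c/4
L(E, R) = (-4 + E)*(2 - R/4) (L(E, R) = ((2 - 5*R/4) + R)*(-4 + E) = (2 - R/4)*(-4 + E) = (-4 + E)*(2 - R/4))
(-45835 + 34366)*(((L(-1, -3)*(-5))*5 - 11)*(-75) - 32897) = (-45835 + 34366)*((((-8 - 3 + 2*(-1) - ¼*(-1)*(-3))*(-5))*5 - 11)*(-75) - 32897) = -11469*((((-8 - 3 - 2 - ¾)*(-5))*5 - 11)*(-75) - 32897) = -11469*((-55/4*(-5)*5 - 11)*(-75) - 32897) = -11469*(((275/4)*5 - 11)*(-75) - 32897) = -11469*((1375/4 - 11)*(-75) - 32897) = -11469*((1331/4)*(-75) - 32897) = -11469*(-99825/4 - 32897) = -11469*(-231413/4) = 2654075697/4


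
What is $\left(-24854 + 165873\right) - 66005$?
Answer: $75014$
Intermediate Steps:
$\left(-24854 + 165873\right) - 66005 = 141019 - 66005 = 75014$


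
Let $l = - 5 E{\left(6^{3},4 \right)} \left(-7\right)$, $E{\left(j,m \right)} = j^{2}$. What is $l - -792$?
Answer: $1633752$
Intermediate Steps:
$l = 1632960$ ($l = - 5 \left(6^{3}\right)^{2} \left(-7\right) = - 5 \cdot 216^{2} \left(-7\right) = \left(-5\right) 46656 \left(-7\right) = \left(-233280\right) \left(-7\right) = 1632960$)
$l - -792 = 1632960 - -792 = 1632960 + 792 = 1633752$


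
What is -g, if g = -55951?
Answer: 55951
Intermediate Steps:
-g = -1*(-55951) = 55951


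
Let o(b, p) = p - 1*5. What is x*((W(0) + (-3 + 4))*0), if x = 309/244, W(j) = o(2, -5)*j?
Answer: 0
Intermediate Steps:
o(b, p) = -5 + p (o(b, p) = p - 5 = -5 + p)
W(j) = -10*j (W(j) = (-5 - 5)*j = -10*j)
x = 309/244 (x = 309*(1/244) = 309/244 ≈ 1.2664)
x*((W(0) + (-3 + 4))*0) = 309*((-10*0 + (-3 + 4))*0)/244 = 309*((0 + 1)*0)/244 = 309*(1*0)/244 = (309/244)*0 = 0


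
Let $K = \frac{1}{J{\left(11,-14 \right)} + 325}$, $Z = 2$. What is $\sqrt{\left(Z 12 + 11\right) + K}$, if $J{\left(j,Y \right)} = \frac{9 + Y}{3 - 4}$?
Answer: $\frac{\sqrt{3811830}}{330} \approx 5.9163$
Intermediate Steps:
$J{\left(j,Y \right)} = -9 - Y$ ($J{\left(j,Y \right)} = \frac{9 + Y}{-1} = \left(9 + Y\right) \left(-1\right) = -9 - Y$)
$K = \frac{1}{330}$ ($K = \frac{1}{\left(-9 - -14\right) + 325} = \frac{1}{\left(-9 + 14\right) + 325} = \frac{1}{5 + 325} = \frac{1}{330} \approx 0.0030303$)
$\sqrt{\left(Z 12 + 11\right) + K} = \sqrt{\left(2 \cdot 12 + 11\right) + \frac{1}{330}} = \sqrt{\left(24 + 11\right) + \frac{1}{330}} = \sqrt{35 + \frac{1}{330}} = \sqrt{\frac{11551}{330}} = \frac{\sqrt{3811830}}{330}$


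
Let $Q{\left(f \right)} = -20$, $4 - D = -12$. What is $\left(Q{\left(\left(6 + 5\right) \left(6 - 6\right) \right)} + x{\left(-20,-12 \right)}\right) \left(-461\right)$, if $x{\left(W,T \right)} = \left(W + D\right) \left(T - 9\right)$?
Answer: $-29504$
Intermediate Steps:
$D = 16$ ($D = 4 - -12 = 4 + 12 = 16$)
$x{\left(W,T \right)} = \left(-9 + T\right) \left(16 + W\right)$ ($x{\left(W,T \right)} = \left(W + 16\right) \left(T - 9\right) = \left(16 + W\right) \left(-9 + T\right) = \left(-9 + T\right) \left(16 + W\right)$)
$\left(Q{\left(\left(6 + 5\right) \left(6 - 6\right) \right)} + x{\left(-20,-12 \right)}\right) \left(-461\right) = \left(-20 - -84\right) \left(-461\right) = \left(-20 + \left(-144 + 180 - 192 + 240\right)\right) \left(-461\right) = \left(-20 + 84\right) \left(-461\right) = 64 \left(-461\right) = -29504$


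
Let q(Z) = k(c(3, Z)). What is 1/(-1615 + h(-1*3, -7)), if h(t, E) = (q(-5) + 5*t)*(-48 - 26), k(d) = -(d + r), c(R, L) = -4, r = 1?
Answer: -1/727 ≈ -0.0013755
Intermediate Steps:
k(d) = -1 - d (k(d) = -(d + 1) = -(1 + d) = -1 - d)
q(Z) = 3 (q(Z) = -1 - 1*(-4) = -1 + 4 = 3)
h(t, E) = -222 - 370*t (h(t, E) = (3 + 5*t)*(-48 - 26) = (3 + 5*t)*(-74) = -222 - 370*t)
1/(-1615 + h(-1*3, -7)) = 1/(-1615 + (-222 - (-370)*3)) = 1/(-1615 + (-222 - 370*(-3))) = 1/(-1615 + (-222 + 1110)) = 1/(-1615 + 888) = 1/(-727) = -1/727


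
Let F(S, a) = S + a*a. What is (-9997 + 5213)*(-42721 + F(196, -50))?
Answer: 191479600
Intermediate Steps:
F(S, a) = S + a**2
(-9997 + 5213)*(-42721 + F(196, -50)) = (-9997 + 5213)*(-42721 + (196 + (-50)**2)) = -4784*(-42721 + (196 + 2500)) = -4784*(-42721 + 2696) = -4784*(-40025) = 191479600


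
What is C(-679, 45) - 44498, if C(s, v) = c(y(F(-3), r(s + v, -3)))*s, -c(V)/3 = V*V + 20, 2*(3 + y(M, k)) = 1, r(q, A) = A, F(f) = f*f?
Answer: 35893/4 ≈ 8973.3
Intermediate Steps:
F(f) = f²
y(M, k) = -5/2 (y(M, k) = -3 + (½)*1 = -3 + ½ = -5/2)
c(V) = -60 - 3*V² (c(V) = -3*(V*V + 20) = -3*(V² + 20) = -3*(20 + V²) = -60 - 3*V²)
C(s, v) = -315*s/4 (C(s, v) = (-60 - 3*(-5/2)²)*s = (-60 - 3*25/4)*s = (-60 - 75/4)*s = -315*s/4)
C(-679, 45) - 44498 = -315/4*(-679) - 44498 = 213885/4 - 44498 = 35893/4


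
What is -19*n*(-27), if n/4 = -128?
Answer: -262656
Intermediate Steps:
n = -512 (n = 4*(-128) = -512)
-19*n*(-27) = -19*(-512)*(-27) = 9728*(-27) = -262656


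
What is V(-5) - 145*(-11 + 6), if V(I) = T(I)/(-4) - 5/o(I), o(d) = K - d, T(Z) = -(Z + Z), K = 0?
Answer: 1443/2 ≈ 721.50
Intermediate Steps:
T(Z) = -2*Z
o(d) = -d (o(d) = 0 - d = -d)
V(I) = I/2 + 5/I (V(I) = -2*I/(-4) - 5*(-1/I) = -2*I*(-1/4) - (-5)/I = I/2 + 5/I)
V(-5) - 145*(-11 + 6) = ((1/2)*(-5) + 5/(-5)) - 145*(-11 + 6) = (-5/2 + 5*(-1/5)) - 145*(-5) = (-5/2 - 1) + 725 = -7/2 + 725 = 1443/2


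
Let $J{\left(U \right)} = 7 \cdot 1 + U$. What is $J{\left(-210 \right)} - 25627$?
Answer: $-25830$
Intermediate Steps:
$J{\left(U \right)} = 7 + U$
$J{\left(-210 \right)} - 25627 = \left(7 - 210\right) - 25627 = -203 - 25627 = -25830$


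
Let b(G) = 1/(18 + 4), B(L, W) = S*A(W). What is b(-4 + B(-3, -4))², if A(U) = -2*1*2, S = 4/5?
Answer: 1/484 ≈ 0.0020661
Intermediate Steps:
S = ⅘ (S = 4*(⅕) = ⅘ ≈ 0.80000)
A(U) = -4 (A(U) = -2*2 = -4)
B(L, W) = -16/5 (B(L, W) = (⅘)*(-4) = -16/5)
b(G) = 1/22
b(-4 + B(-3, -4))² = (1/22)² = 1/484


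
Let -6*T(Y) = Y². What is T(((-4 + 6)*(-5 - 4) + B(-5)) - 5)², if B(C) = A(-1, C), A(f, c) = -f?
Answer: 58564/9 ≈ 6507.1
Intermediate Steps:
B(C) = 1 (B(C) = -1*(-1) = 1)
T(Y) = -Y²/6
T(((-4 + 6)*(-5 - 4) + B(-5)) - 5)² = (-(((-4 + 6)*(-5 - 4) + 1) - 5)²/6)² = (-((2*(-9) + 1) - 5)²/6)² = (-((-18 + 1) - 5)²/6)² = (-(-17 - 5)²/6)² = (-⅙*(-22)²)² = (-⅙*484)² = (-242/3)² = 58564/9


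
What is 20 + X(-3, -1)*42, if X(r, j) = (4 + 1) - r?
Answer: 356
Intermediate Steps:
X(r, j) = 5 - r
20 + X(-3, -1)*42 = 20 + (5 - 1*(-3))*42 = 20 + (5 + 3)*42 = 20 + 8*42 = 20 + 336 = 356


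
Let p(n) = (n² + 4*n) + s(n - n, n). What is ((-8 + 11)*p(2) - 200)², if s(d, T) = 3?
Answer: 24025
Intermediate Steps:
p(n) = 3 + n² + 4*n (p(n) = (n² + 4*n) + 3 = 3 + n² + 4*n)
((-8 + 11)*p(2) - 200)² = ((-8 + 11)*(3 + 2² + 4*2) - 200)² = (3*(3 + 4 + 8) - 200)² = (3*15 - 200)² = (45 - 200)² = (-155)² = 24025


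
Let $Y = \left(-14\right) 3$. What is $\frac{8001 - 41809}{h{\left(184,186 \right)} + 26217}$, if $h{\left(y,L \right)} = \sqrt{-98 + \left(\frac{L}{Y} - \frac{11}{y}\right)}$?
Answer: $- \frac{1141611504768}{885282574637} + \frac{67616 i \sqrt{42505610}}{885282574637} \approx -1.2895 + 0.00049796 i$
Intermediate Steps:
$Y = -42$
$h{\left(y,L \right)} = \sqrt{-98 - \frac{11}{y} - \frac{L}{42}}$ ($h{\left(y,L \right)} = \sqrt{-98 + \left(\frac{L}{-42} - \frac{11}{y}\right)} = \sqrt{-98 + \left(L \left(- \frac{1}{42}\right) - \frac{11}{y}\right)} = \sqrt{-98 - \left(\frac{11}{y} + \frac{L}{42}\right)} = \sqrt{-98 - \frac{11}{y} - \frac{L}{42}}$)
$\frac{8001 - 41809}{h{\left(184,186 \right)} + 26217} = \frac{8001 - 41809}{\frac{\sqrt{-172872 - \frac{19404}{184} - 7812}}{42} + 26217} = - \frac{33808}{\frac{\sqrt{-172872 - \frac{4851}{46} - 7812}}{42} + 26217} = - \frac{33808}{\frac{\sqrt{- \frac{8316315}{46}}}{42} + 26217} = - \frac{33808}{\frac{\frac{3}{46} i \sqrt{42505610}}{42} + 26217} = - \frac{33808}{\frac{i \sqrt{42505610}}{644} + 26217} = - \frac{33808}{26217 + \frac{i \sqrt{42505610}}{644}}$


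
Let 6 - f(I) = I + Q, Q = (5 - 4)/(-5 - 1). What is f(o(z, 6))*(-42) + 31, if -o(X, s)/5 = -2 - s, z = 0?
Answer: 1452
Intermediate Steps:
Q = -⅙ (Q = 1/(-6) = 1*(-⅙) = -⅙ ≈ -0.16667)
o(X, s) = 10 + 5*s (o(X, s) = -5*(-2 - s) = 10 + 5*s)
f(I) = 37/6 - I (f(I) = 6 - (I - ⅙) = 6 - (-⅙ + I) = 6 + (⅙ - I) = 37/6 - I)
f(o(z, 6))*(-42) + 31 = (37/6 - (10 + 5*6))*(-42) + 31 = (37/6 - (10 + 30))*(-42) + 31 = (37/6 - 1*40)*(-42) + 31 = (37/6 - 40)*(-42) + 31 = -203/6*(-42) + 31 = 1421 + 31 = 1452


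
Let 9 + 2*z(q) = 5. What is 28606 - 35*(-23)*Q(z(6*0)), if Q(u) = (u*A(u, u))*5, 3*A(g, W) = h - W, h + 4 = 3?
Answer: 77768/3 ≈ 25923.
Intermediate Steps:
h = -1 (h = -4 + 3 = -1)
z(q) = -2 (z(q) = -9/2 + (1/2)*5 = -9/2 + 5/2 = -2)
A(g, W) = -1/3 - W/3 (A(g, W) = (-1 - W)/3 = -1/3 - W/3)
Q(u) = 5*u*(-1/3 - u/3) (Q(u) = (u*(-1/3 - u/3))*5 = 5*u*(-1/3 - u/3))
28606 - 35*(-23)*Q(z(6*0)) = 28606 - 35*(-23)*(-5/3*(-2)*(1 - 2)) = 28606 - (-805)*(-5/3*(-2)*(-1)) = 28606 - (-805)*(-10)/3 = 28606 - 1*8050/3 = 28606 - 8050/3 = 77768/3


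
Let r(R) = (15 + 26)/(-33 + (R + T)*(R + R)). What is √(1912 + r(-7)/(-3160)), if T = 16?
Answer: √120669170970810/251220 ≈ 43.726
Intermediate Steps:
r(R) = 41/(-33 + 2*R*(16 + R)) (r(R) = (15 + 26)/(-33 + (R + 16)*(R + R)) = 41/(-33 + (16 + R)*(2*R)) = 41/(-33 + 2*R*(16 + R)))
√(1912 + r(-7)/(-3160)) = √(1912 + (41/(-33 + 2*(-7)² + 32*(-7)))/(-3160)) = √(1912 + (41/(-33 + 2*49 - 224))*(-1/3160)) = √(1912 + (41/(-33 + 98 - 224))*(-1/3160)) = √(1912 + (41/(-159))*(-1/3160)) = √(1912 + (41*(-1/159))*(-1/3160)) = √(1912 - 41/159*(-1/3160)) = √(1912 + 41/502440) = √(960665321/502440) = √120669170970810/251220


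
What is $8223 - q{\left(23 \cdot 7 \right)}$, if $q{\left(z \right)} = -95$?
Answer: $8318$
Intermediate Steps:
$8223 - q{\left(23 \cdot 7 \right)} = 8223 - -95 = 8223 + 95 = 8318$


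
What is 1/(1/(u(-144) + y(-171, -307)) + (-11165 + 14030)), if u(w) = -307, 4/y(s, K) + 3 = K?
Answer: 47587/136336600 ≈ 0.00034904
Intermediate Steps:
y(s, K) = 4/(-3 + K)
1/(1/(u(-144) + y(-171, -307)) + (-11165 + 14030)) = 1/(1/(-307 + 4/(-3 - 307)) + (-11165 + 14030)) = 1/(1/(-307 + 4/(-310)) + 2865) = 1/(1/(-307 + 4*(-1/310)) + 2865) = 1/(1/(-307 - 2/155) + 2865) = 1/(1/(-47587/155) + 2865) = 1/(-155/47587 + 2865) = 1/(136336600/47587) = 47587/136336600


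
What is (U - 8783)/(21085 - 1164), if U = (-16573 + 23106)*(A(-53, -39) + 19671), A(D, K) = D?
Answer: 128155611/19921 ≈ 6433.2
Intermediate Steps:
U = 128164394 (U = (-16573 + 23106)*(-53 + 19671) = 6533*19618 = 128164394)
(U - 8783)/(21085 - 1164) = (128164394 - 8783)/(21085 - 1164) = 128155611/19921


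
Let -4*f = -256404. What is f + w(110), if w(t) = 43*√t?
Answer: 64101 + 43*√110 ≈ 64552.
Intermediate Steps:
f = 64101 (f = -¼*(-256404) = 64101)
f + w(110) = 64101 + 43*√110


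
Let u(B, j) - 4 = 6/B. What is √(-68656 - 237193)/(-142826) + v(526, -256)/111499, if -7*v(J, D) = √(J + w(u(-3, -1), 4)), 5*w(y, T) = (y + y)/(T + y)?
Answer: -2*√29595/11707395 - I*√305849/142826 ≈ -2.9389e-5 - 0.0038721*I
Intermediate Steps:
u(B, j) = 4 + 6/B
w(y, T) = 2*y/(5*(T + y)) (w(y, T) = ((y + y)/(T + y))/5 = ((2*y)/(T + y))/5 = (2*y/(T + y))/5 = 2*y/(5*(T + y)))
v(J, D) = -√(2/15 + J)/7 (v(J, D) = -√(J + 2*(4 + 6/(-3))/(5*(4 + (4 + 6/(-3)))))/7 = -√(J + 2*(4 + 6*(-⅓))/(5*(4 + (4 + 6*(-⅓)))))/7 = -√(J + 2*(4 - 2)/(5*(4 + (4 - 2))))/7 = -√(J + (⅖)*2/(4 + 2))/7 = -√(J + (⅖)*2/6)/7 = -√(J + (⅖)*2*(⅙))/7 = -√(J + 2/15)/7 = -√(2/15 + J)/7)
√(-68656 - 237193)/(-142826) + v(526, -256)/111499 = √(-68656 - 237193)/(-142826) - √(30 + 225*526)/105/111499 = √(-305849)*(-1/142826) - √(30 + 118350)/105*(1/111499) = (I*√305849)*(-1/142826) - 2*√29595/105*(1/111499) = -I*√305849/142826 - 2*√29595/105*(1/111499) = -I*√305849/142826 - 2*√29595/11707395 = -2*√29595/11707395 - I*√305849/142826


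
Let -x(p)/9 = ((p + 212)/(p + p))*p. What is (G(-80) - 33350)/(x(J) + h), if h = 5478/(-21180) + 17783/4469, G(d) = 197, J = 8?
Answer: 523007472210/15559120507 ≈ 33.614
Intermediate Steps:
h = 58693793/15775570 (h = 5478*(-1/21180) + 17783*(1/4469) = -913/3530 + 17783/4469 = 58693793/15775570 ≈ 3.7206)
x(p) = -954 - 9*p/2 (x(p) = -9*(p + 212)/(p + p)*p = -9*(212 + p)/((2*p))*p = -9*(212 + p)*(1/(2*p))*p = -9*(212 + p)/(2*p)*p = -9*(106 + p/2) = -954 - 9*p/2)
(G(-80) - 33350)/(x(J) + h) = (197 - 33350)/((-954 - 9/2*8) + 58693793/15775570) = -33153/((-954 - 36) + 58693793/15775570) = -33153/(-990 + 58693793/15775570) = -33153/(-15559120507/15775570) = -33153*(-15775570/15559120507) = 523007472210/15559120507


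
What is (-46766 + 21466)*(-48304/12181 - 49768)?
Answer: 15338689493600/12181 ≈ 1.2592e+9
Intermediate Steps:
(-46766 + 21466)*(-48304/12181 - 49768) = -25300*(-48304*1/12181 - 49768) = -25300*(-48304/12181 - 49768) = -25300*(-606272312/12181) = 15338689493600/12181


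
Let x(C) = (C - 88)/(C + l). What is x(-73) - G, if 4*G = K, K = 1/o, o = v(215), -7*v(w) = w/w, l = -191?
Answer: 623/264 ≈ 2.3598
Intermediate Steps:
v(w) = -⅐ (v(w) = -w/(7*w) = -⅐*1 = -⅐)
o = -⅐ ≈ -0.14286
K = -7 (K = 1/(-⅐) = -7)
G = -7/4 (G = (¼)*(-7) = -7/4 ≈ -1.7500)
x(C) = (-88 + C)/(-191 + C) (x(C) = (C - 88)/(C - 191) = (-88 + C)/(-191 + C))
x(-73) - G = (-88 - 73)/(-191 - 73) - 1*(-7/4) = -161/(-264) + 7/4 = -1/264*(-161) + 7/4 = 161/264 + 7/4 = 623/264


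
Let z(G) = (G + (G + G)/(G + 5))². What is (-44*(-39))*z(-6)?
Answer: 61776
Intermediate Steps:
z(G) = (G + 2*G/(5 + G))² (z(G) = (G + (2*G)/(5 + G))² = (G + 2*G/(5 + G))²)
(-44*(-39))*z(-6) = (-44*(-39))*((-6)²*(7 - 6)²/(5 - 6)²) = 1716*(36*1²/(-1)²) = 1716*(36*1*1) = 1716*36 = 61776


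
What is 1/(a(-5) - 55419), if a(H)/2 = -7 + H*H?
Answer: -1/55383 ≈ -1.8056e-5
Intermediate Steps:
a(H) = -14 + 2*H² (a(H) = 2*(-7 + H*H) = 2*(-7 + H²) = -14 + 2*H²)
1/(a(-5) - 55419) = 1/((-14 + 2*(-5)²) - 55419) = 1/((-14 + 2*25) - 55419) = 1/((-14 + 50) - 55419) = 1/(36 - 55419) = 1/(-55383) = -1/55383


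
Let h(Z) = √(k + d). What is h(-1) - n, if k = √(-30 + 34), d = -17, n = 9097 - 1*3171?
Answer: -5926 + I*√15 ≈ -5926.0 + 3.873*I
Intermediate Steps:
n = 5926 (n = 9097 - 3171 = 5926)
k = 2 (k = √4 = 2)
h(Z) = I*√15 (h(Z) = √(2 - 17) = √(-15) = I*√15)
h(-1) - n = I*√15 - 1*5926 = I*√15 - 5926 = -5926 + I*√15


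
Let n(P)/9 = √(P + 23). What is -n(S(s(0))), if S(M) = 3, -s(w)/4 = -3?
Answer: -9*√26 ≈ -45.891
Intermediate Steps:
s(w) = 12 (s(w) = -4*(-3) = 12)
n(P) = 9*√(23 + P) (n(P) = 9*√(P + 23) = 9*√(23 + P))
-n(S(s(0))) = -9*√(23 + 3) = -9*√26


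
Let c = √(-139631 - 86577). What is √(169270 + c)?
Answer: √(169270 + 4*I*√14138) ≈ 411.42 + 0.578*I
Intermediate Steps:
c = 4*I*√14138 (c = √(-226208) = 4*I*√14138 ≈ 475.61*I)
√(169270 + c) = √(169270 + 4*I*√14138)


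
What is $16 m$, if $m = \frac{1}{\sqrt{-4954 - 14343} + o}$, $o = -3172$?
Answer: $- \frac{50752}{10080881} - \frac{16 i \sqrt{19297}}{10080881} \approx -0.0050345 - 0.00022048 i$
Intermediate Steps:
$m = \frac{1}{-3172 + i \sqrt{19297}}$ ($m = \frac{1}{\sqrt{-4954 - 14343} - 3172} = \frac{1}{\sqrt{-19297} - 3172} = \frac{1}{i \sqrt{19297} - 3172} = \frac{1}{-3172 + i \sqrt{19297}} \approx -0.00031465 - 1.378 \cdot 10^{-5} i$)
$16 m = 16 \left(- \frac{3172}{10080881} - \frac{i \sqrt{19297}}{10080881}\right) = - \frac{50752}{10080881} - \frac{16 i \sqrt{19297}}{10080881}$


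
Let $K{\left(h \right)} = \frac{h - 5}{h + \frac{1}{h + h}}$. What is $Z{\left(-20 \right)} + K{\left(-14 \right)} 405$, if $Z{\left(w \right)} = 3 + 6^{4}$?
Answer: $\frac{241989}{131} \approx 1847.2$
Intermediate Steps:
$K{\left(h \right)} = \frac{-5 + h}{h + \frac{1}{2 h}}$
$Z{\left(w \right)} = 1299$ ($Z{\left(w \right)} = 3 + 1296 = 1299$)
$Z{\left(-20 \right)} + K{\left(-14 \right)} 405 = 1299 + 2 \left(-14\right) \frac{1}{1 + 2 \left(-14\right)^{2}} \left(-5 - 14\right) 405 = 1299 + 2 \left(-14\right) \frac{1}{1 + 2 \cdot 196} \left(-19\right) 405 = 1299 + 2 \left(-14\right) \frac{1}{1 + 392} \left(-19\right) 405 = 1299 + 2 \left(-14\right) \frac{1}{393} \left(-19\right) 405 = 1299 + \frac{532}{393} \cdot 405 = 1299 + \frac{71820}{131} = \frac{241989}{131}$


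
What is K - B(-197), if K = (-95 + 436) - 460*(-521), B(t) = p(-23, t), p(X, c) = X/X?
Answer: 240000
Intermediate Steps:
p(X, c) = 1
B(t) = 1
K = 240001 (K = 341 + 239660 = 240001)
K - B(-197) = 240001 - 1*1 = 240001 - 1 = 240000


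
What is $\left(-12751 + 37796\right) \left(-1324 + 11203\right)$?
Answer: $247419555$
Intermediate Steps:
$\left(-12751 + 37796\right) \left(-1324 + 11203\right) = 25045 \cdot 9879 = 247419555$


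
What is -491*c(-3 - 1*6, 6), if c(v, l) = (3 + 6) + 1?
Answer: -4910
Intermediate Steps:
c(v, l) = 10 (c(v, l) = 9 + 1 = 10)
-491*c(-3 - 1*6, 6) = -491*10 = -4910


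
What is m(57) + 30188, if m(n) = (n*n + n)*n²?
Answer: 10771382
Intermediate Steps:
m(n) = n²*(n + n²) (m(n) = (n² + n)*n² = (n + n²)*n² = n²*(n + n²))
m(57) + 30188 = 57³*(1 + 57) + 30188 = 185193*58 + 30188 = 10741194 + 30188 = 10771382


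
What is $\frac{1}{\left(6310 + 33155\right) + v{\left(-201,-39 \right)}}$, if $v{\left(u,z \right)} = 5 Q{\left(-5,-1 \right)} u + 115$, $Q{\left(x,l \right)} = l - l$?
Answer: $\frac{1}{39580} \approx 2.5265 \cdot 10^{-5}$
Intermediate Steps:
$Q{\left(x,l \right)} = 0$
$v{\left(u,z \right)} = 115$ ($v{\left(u,z \right)} = 5 \cdot 0 u + 115 = 0 u + 115 = 0 + 115 = 115$)
$\frac{1}{\left(6310 + 33155\right) + v{\left(-201,-39 \right)}} = \frac{1}{\left(6310 + 33155\right) + 115} = \frac{1}{39465 + 115} = \frac{1}{39580}$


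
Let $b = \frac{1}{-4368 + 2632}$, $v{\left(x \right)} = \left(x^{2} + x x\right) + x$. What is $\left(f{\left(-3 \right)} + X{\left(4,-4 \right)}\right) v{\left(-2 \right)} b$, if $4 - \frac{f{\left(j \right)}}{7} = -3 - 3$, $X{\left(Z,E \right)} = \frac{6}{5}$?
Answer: $- \frac{267}{1085} \approx -0.24608$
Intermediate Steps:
$X{\left(Z,E \right)} = \frac{6}{5}$ ($X{\left(Z,E \right)} = 6 \cdot \frac{1}{5} = \frac{6}{5}$)
$v{\left(x \right)} = x + 2 x^{2}$ ($v{\left(x \right)} = \left(x^{2} + x^{2}\right) + x = 2 x^{2} + x = x + 2 x^{2}$)
$f{\left(j \right)} = 70$ ($f{\left(j \right)} = 28 - 7 \left(-3 - 3\right) = 28 - -42 = 28 + 42 = 70$)
$b = - \frac{1}{1736}$ ($b = \frac{1}{-1736} = - \frac{1}{1736} \approx -0.00057604$)
$\left(f{\left(-3 \right)} + X{\left(4,-4 \right)}\right) v{\left(-2 \right)} b = \left(70 + \frac{6}{5}\right) \left(- 2 \left(1 + 2 \left(-2\right)\right)\right) \left(- \frac{1}{1736}\right) = \frac{356 \left(- 2 \left(1 - 4\right)\right)}{5} \left(- \frac{1}{1736}\right) = \frac{356 \left(\left(-2\right) \left(-3\right)\right)}{5} \left(- \frac{1}{1736}\right) = \frac{356}{5} \cdot 6 \left(- \frac{1}{1736}\right) = \frac{2136}{5} \left(- \frac{1}{1736}\right) = - \frac{267}{1085}$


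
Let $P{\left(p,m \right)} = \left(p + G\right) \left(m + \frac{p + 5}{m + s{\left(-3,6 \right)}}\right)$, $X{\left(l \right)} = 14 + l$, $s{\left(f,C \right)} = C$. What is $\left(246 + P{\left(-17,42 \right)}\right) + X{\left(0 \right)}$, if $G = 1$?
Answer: $-408$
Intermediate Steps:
$P{\left(p,m \right)} = \left(1 + p\right) \left(m + \frac{5 + p}{6 + m}\right)$ ($P{\left(p,m \right)} = \left(p + 1\right) \left(m + \frac{p + 5}{m + 6}\right) = \left(1 + p\right) \left(m + \frac{5 + p}{6 + m}\right)$)
$\left(246 + P{\left(-17,42 \right)}\right) + X{\left(0 \right)} = \left(246 + \frac{5 + 42^{2} + \left(-17\right)^{2} + 6 \cdot 42 + 6 \left(-17\right) - 17 \cdot 42^{2} + 6 \cdot 42 \left(-17\right)}{6 + 42}\right) + \left(14 + 0\right) = \left(246 + \frac{5 + 1764 + 289 + 252 - 102 - 29988 - 4284}{48}\right) + 14 = \left(246 + \frac{1}{48} \left(-32064\right)\right) + 14 = \left(246 - 668\right) + 14 = -422 + 14 = -408$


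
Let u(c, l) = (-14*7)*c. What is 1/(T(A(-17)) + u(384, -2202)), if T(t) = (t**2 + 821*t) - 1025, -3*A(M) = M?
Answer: -9/305753 ≈ -2.9436e-5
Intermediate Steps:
A(M) = -M/3
u(c, l) = -98*c
T(t) = -1025 + t**2 + 821*t
1/(T(A(-17)) + u(384, -2202)) = 1/((-1025 + (-1/3*(-17))**2 + 821*(-1/3*(-17))) - 98*384) = 1/((-1025 + (17/3)**2 + 821*(17/3)) - 37632) = 1/((-1025 + 289/9 + 13957/3) - 37632) = 1/(32935/9 - 37632) = 1/(-305753/9) = -9/305753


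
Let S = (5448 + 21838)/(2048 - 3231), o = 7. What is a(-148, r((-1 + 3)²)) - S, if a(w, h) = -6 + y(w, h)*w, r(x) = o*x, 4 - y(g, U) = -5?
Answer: -222224/169 ≈ -1314.9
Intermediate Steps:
y(g, U) = 9 (y(g, U) = 4 - 1*(-5) = 4 + 5 = 9)
r(x) = 7*x
a(w, h) = -6 + 9*w
S = -3898/169 (S = 27286/(-1183) = 27286*(-1/1183) = -3898/169 ≈ -23.065)
a(-148, r((-1 + 3)²)) - S = (-6 + 9*(-148)) - 1*(-3898/169) = (-6 - 1332) + 3898/169 = -1338 + 3898/169 = -222224/169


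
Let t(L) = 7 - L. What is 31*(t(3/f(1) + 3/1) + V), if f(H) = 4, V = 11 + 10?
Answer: 3007/4 ≈ 751.75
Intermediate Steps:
V = 21
31*(t(3/f(1) + 3/1) + V) = 31*((7 - (3/4 + 3/1)) + 21) = 31*((7 - (3*(¼) + 3*1)) + 21) = 31*((7 - (¾ + 3)) + 21) = 31*((7 - 1*15/4) + 21) = 31*((7 - 15/4) + 21) = 31*(13/4 + 21) = 31*(97/4) = 3007/4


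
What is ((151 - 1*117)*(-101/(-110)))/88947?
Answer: 1717/4892085 ≈ 0.00035097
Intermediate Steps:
((151 - 1*117)*(-101/(-110)))/88947 = ((151 - 117)*(-101*(-1/110)))*(1/88947) = (34*(101/110))*(1/88947) = (1717/55)*(1/88947) = 1717/4892085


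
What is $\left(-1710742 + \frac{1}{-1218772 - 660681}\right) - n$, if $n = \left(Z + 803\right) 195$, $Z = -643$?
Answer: $- \frac{3273898117727}{1879453} \approx -1.7419 \cdot 10^{6}$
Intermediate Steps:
$n = 31200$ ($n = \left(-643 + 803\right) 195 = 160 \cdot 195 = 31200$)
$\left(-1710742 + \frac{1}{-1218772 - 660681}\right) - n = \left(-1710742 + \frac{1}{-1218772 - 660681}\right) - 31200 = \left(-1710742 + \frac{1}{-1879453}\right) - 31200 = \left(-1710742 - \frac{1}{1879453}\right) - 31200 = - \frac{3215259184127}{1879453} - 31200 = - \frac{3273898117727}{1879453}$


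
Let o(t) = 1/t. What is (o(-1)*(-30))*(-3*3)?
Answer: -270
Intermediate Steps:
(o(-1)*(-30))*(-3*3) = (-30/(-1))*(-3*3) = -1*(-30)*(-9) = 30*(-9) = -270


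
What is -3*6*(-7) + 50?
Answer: 176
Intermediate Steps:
-3*6*(-7) + 50 = -18*(-7) + 50 = 126 + 50 = 176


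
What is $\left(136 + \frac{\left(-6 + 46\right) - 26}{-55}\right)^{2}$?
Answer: $\frac{55741156}{3025} \approx 18427.0$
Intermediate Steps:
$\left(136 + \frac{\left(-6 + 46\right) - 26}{-55}\right)^{2} = \left(136 + \left(40 - 26\right) \left(- \frac{1}{55}\right)\right)^{2} = \left(136 + 14 \left(- \frac{1}{55}\right)\right)^{2} = \left(136 - \frac{14}{55}\right)^{2} = \left(\frac{7466}{55}\right)^{2} = \frac{55741156}{3025}$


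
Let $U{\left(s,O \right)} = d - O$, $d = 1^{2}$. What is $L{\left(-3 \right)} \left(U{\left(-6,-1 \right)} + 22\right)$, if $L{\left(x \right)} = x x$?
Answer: $216$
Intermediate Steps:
$d = 1$
$L{\left(x \right)} = x^{2}$
$U{\left(s,O \right)} = 1 - O$
$L{\left(-3 \right)} \left(U{\left(-6,-1 \right)} + 22\right) = \left(-3\right)^{2} \left(\left(1 - -1\right) + 22\right) = 9 \left(\left(1 + 1\right) + 22\right) = 9 \left(2 + 22\right) = 9 \cdot 24 = 216$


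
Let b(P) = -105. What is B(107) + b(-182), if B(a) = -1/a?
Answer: -11236/107 ≈ -105.01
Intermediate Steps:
B(107) + b(-182) = -1/107 - 105 = -11236/107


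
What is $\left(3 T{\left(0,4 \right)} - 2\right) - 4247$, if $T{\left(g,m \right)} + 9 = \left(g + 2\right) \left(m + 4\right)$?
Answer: $-4228$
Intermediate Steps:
$T{\left(g,m \right)} = -9 + \left(2 + g\right) \left(4 + m\right)$ ($T{\left(g,m \right)} = -9 + \left(g + 2\right) \left(m + 4\right) = -9 + \left(2 + g\right) \left(4 + m\right)$)
$\left(3 T{\left(0,4 \right)} - 2\right) - 4247 = \left(3 \left(-1 + 2 \cdot 4 + 4 \cdot 0 + 0 \cdot 4\right) - 2\right) - 4247 = \left(3 \left(-1 + 8 + 0 + 0\right) - 2\right) - 4247 = \left(3 \cdot 7 - 2\right) - 4247 = \left(21 - 2\right) - 4247 = 19 - 4247 = -4228$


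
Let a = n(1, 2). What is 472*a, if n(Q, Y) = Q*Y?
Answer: 944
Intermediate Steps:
a = 2 (a = 1*2 = 2)
472*a = 472*2 = 944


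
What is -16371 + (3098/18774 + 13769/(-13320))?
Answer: -75816814169/4630920 ≈ -16372.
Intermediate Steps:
-16371 + (3098/18774 + 13769/(-13320)) = -16371 + (3098*(1/18774) + 13769*(-1/13320)) = -16371 + (1549/9387 - 13769/13320) = -16371 - 4022849/4630920 = -75816814169/4630920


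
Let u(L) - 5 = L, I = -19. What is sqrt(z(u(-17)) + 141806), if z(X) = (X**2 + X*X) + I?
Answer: 5*sqrt(5683) ≈ 376.93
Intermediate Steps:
u(L) = 5 + L
z(X) = -19 + 2*X**2 (z(X) = (X**2 + X*X) - 19 = (X**2 + X**2) - 19 = 2*X**2 - 19 = -19 + 2*X**2)
sqrt(z(u(-17)) + 141806) = sqrt((-19 + 2*(5 - 17)**2) + 141806) = sqrt((-19 + 2*(-12)**2) + 141806) = sqrt((-19 + 2*144) + 141806) = sqrt((-19 + 288) + 141806) = sqrt(269 + 141806) = sqrt(142075) = 5*sqrt(5683)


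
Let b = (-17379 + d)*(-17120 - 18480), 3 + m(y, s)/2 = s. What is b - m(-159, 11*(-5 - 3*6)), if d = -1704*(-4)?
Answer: 376043312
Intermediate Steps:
d = 6816
m(y, s) = -6 + 2*s
b = 376042800 (b = (-17379 + 6816)*(-17120 - 18480) = -10563*(-35600) = 376042800)
b - m(-159, 11*(-5 - 3*6)) = 376042800 - (-6 + 2*(11*(-5 - 3*6))) = 376042800 - (-6 + 2*(11*(-5 - 18))) = 376042800 - (-6 + 2*(11*(-23))) = 376042800 - (-6 + 2*(-253)) = 376042800 - (-6 - 506) = 376042800 - 1*(-512) = 376042800 + 512 = 376043312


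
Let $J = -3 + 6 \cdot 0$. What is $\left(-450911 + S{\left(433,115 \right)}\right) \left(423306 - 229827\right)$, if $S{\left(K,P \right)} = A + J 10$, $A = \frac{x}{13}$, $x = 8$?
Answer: $-87247494675$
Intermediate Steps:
$A = \frac{8}{13} \approx 0.61539$
$J = -3$ ($J = -3 + 0 = -3$)
$S{\left(K,P \right)} = - \frac{382}{13}$ ($S{\left(K,P \right)} = \frac{8}{13} - 30 = - \frac{382}{13}$)
$\left(-450911 + S{\left(433,115 \right)}\right) \left(423306 - 229827\right) = \left(-450911 - \frac{382}{13}\right) \left(423306 - 229827\right) = \left(- \frac{5862225}{13}\right) 193479 = -87247494675$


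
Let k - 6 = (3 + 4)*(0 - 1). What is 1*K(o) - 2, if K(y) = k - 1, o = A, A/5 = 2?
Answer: -4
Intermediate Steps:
A = 10 (A = 5*2 = 10)
k = -1 (k = 6 + (3 + 4)*(0 - 1) = 6 + 7*(-1) = 6 - 7 = -1)
o = 10
K(y) = -2 (K(y) = -1 - 1 = -2)
1*K(o) - 2 = 1*(-2) - 2 = -2 - 2 = -4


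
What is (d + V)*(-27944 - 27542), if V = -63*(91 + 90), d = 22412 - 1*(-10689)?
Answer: -1203935228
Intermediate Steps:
d = 33101 (d = 22412 + 10689 = 33101)
V = -11403 (V = -63*181 = -11403)
(d + V)*(-27944 - 27542) = (33101 - 11403)*(-27944 - 27542) = 21698*(-55486) = -1203935228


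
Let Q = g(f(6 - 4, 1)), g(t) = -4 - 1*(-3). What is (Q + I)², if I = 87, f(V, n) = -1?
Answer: 7396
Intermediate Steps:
g(t) = -1 (g(t) = -4 + 3 = -1)
Q = -1
(Q + I)² = (-1 + 87)² = 86² = 7396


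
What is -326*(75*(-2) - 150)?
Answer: 97800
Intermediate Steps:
-326*(75*(-2) - 150) = -326*(-150 - 150) = -326*(-300) = 97800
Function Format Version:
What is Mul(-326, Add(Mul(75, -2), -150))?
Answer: 97800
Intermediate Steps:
Mul(-326, Add(Mul(75, -2), -150)) = Mul(-326, Add(-150, -150)) = Mul(-326, -300) = 97800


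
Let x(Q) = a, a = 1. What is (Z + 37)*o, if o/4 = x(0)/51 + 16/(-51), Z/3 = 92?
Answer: -6260/17 ≈ -368.24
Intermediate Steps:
Z = 276 (Z = 3*92 = 276)
x(Q) = 1
o = -20/17 (o = 4*(1/51 + 16/(-51)) = 4*(1*(1/51) + 16*(-1/51)) = 4*(1/51 - 16/51) = 4*(-5/17) = -20/17 ≈ -1.1765)
(Z + 37)*o = (276 + 37)*(-20/17) = 313*(-20/17) = -6260/17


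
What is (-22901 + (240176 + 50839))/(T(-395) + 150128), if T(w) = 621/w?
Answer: 105905030/59299939 ≈ 1.7859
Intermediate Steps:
(-22901 + (240176 + 50839))/(T(-395) + 150128) = (-22901 + (240176 + 50839))/(621/(-395) + 150128) = (-22901 + 291015)/(621*(-1/395) + 150128) = 268114/(-621/395 + 150128) = 268114/(59299939/395) = 268114*(395/59299939) = 105905030/59299939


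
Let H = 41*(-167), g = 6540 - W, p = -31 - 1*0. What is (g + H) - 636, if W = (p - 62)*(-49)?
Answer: -5500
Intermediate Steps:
p = -31 (p = -31 + 0 = -31)
W = 4557 (W = (-31 - 62)*(-49) = -93*(-49) = 4557)
g = 1983 (g = 6540 - 1*4557 = 6540 - 4557 = 1983)
H = -6847
(g + H) - 636 = (1983 - 6847) - 636 = -4864 - 636 = -5500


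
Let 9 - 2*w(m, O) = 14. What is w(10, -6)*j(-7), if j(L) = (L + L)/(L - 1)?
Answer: -35/8 ≈ -4.3750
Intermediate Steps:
w(m, O) = -5/2 (w(m, O) = 9/2 - ½*14 = 9/2 - 7 = -5/2)
j(L) = 2*L/(-1 + L) (j(L) = (2*L)/(-1 + L) = 2*L/(-1 + L))
w(10, -6)*j(-7) = -5*(-7)/(-1 - 7) = -5*(-7)/(-8) = -5*(-7)*(-1)/8 = -5/2*7/4 = -35/8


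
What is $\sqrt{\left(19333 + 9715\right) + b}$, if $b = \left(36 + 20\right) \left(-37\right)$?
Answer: $4 \sqrt{1686} \approx 164.24$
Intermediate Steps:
$b = -2072$ ($b = 56 \left(-37\right) = -2072$)
$\sqrt{\left(19333 + 9715\right) + b} = \sqrt{\left(19333 + 9715\right) - 2072} = \sqrt{29048 - 2072} = \sqrt{26976} = 4 \sqrt{1686}$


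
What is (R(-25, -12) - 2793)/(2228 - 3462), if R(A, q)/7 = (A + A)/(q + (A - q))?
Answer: 2779/1234 ≈ 2.2520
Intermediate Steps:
R(A, q) = 14 (R(A, q) = 7*((A + A)/(q + (A - q))) = 7*((2*A)/A) = 7*2 = 14)
(R(-25, -12) - 2793)/(2228 - 3462) = (14 - 2793)/(2228 - 3462) = -2779/(-1234) = -2779*(-1/1234) = 2779/1234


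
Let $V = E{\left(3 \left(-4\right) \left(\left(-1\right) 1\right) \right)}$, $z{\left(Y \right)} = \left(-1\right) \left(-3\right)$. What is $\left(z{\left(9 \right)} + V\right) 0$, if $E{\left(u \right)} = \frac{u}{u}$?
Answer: $0$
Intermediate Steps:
$z{\left(Y \right)} = 3$
$E{\left(u \right)} = 1$
$V = 1$
$\left(z{\left(9 \right)} + V\right) 0 = \left(3 + 1\right) 0 = 4 \cdot 0 = 0$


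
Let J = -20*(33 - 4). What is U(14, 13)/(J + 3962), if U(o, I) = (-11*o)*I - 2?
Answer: -1002/1691 ≈ -0.59255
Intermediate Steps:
U(o, I) = -2 - 11*I*o (U(o, I) = -11*I*o - 2 = -2 - 11*I*o)
J = -580 (J = -20*29 = -580)
U(14, 13)/(J + 3962) = (-2 - 11*13*14)/(-580 + 3962) = (-2 - 2002)/3382 = -2004*1/3382 = -1002/1691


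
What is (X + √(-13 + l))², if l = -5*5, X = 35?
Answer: (35 + I*√38)² ≈ 1187.0 + 431.51*I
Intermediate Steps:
l = -25
(X + √(-13 + l))² = (35 + √(-13 - 25))² = (35 + √(-38))² = (35 + I*√38)²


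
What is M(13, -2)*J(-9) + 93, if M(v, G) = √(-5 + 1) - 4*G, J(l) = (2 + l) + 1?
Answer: 45 - 12*I ≈ 45.0 - 12.0*I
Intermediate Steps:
J(l) = 3 + l
M(v, G) = -4*G + 2*I (M(v, G) = √(-4) - 4*G = 2*I - 4*G = -4*G + 2*I)
M(13, -2)*J(-9) + 93 = (-4*(-2) + 2*I)*(3 - 9) + 93 = (8 + 2*I)*(-6) + 93 = (-48 - 12*I) + 93 = 45 - 12*I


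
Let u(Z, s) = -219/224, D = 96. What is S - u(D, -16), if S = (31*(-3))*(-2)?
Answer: 41883/224 ≈ 186.98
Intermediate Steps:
u(Z, s) = -219/224 (u(Z, s) = -219*1/224 = -219/224)
S = 186 (S = -93*(-2) = 186)
S - u(D, -16) = 186 - 1*(-219/224) = 186 + 219/224 = 41883/224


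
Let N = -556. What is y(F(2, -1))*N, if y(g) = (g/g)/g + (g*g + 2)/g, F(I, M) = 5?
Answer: -15568/5 ≈ -3113.6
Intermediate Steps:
y(g) = 1/g + (2 + g**2)/g (y(g) = 1/g + (g**2 + 2)/g = 1/g + (2 + g**2)/g)
y(F(2, -1))*N = (5 + 3/5)*(-556) = (28/5)*(-556) = -15568/5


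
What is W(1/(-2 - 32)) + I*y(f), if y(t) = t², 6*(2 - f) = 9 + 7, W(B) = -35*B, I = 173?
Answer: 23843/306 ≈ 77.918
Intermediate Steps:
f = -⅔ (f = 2 - (9 + 7)/6 = 2 - ⅙*16 = 2 - 8/3 = -⅔ ≈ -0.66667)
W(1/(-2 - 32)) + I*y(f) = -35/(-2 - 32) + 173*(-⅔)² = -35/(-34) + 173*(4/9) = -35*(-1/34) + 692/9 = 35/34 + 692/9 = 23843/306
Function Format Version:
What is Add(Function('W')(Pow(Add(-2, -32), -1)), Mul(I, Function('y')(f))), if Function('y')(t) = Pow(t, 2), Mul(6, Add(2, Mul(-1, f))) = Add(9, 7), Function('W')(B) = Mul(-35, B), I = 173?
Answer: Rational(23843, 306) ≈ 77.918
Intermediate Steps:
f = Rational(-2, 3) (f = Add(2, Mul(Rational(-1, 6), Add(9, 7))) = Add(2, Mul(Rational(-1, 6), 16)) = Add(2, Rational(-8, 3)) = Rational(-2, 3) ≈ -0.66667)
Add(Function('W')(Pow(Add(-2, -32), -1)), Mul(I, Function('y')(f))) = Add(Mul(-35, Pow(Add(-2, -32), -1)), Mul(173, Pow(Rational(-2, 3), 2))) = Add(Mul(-35, Pow(-34, -1)), Mul(173, Rational(4, 9))) = Add(Mul(-35, Rational(-1, 34)), Rational(692, 9)) = Add(Rational(35, 34), Rational(692, 9)) = Rational(23843, 306)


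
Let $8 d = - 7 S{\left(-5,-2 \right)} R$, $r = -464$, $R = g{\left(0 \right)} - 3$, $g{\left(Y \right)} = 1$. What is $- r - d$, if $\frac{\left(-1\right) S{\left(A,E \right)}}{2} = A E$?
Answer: $499$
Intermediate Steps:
$S{\left(A,E \right)} = - 2 A E$
$R = -2$ ($R = 1 - 3 = -2$)
$d = -35$ ($d = \frac{- 7 \left(\left(-2\right) \left(-5\right) \left(-2\right)\right) \left(-2\right)}{8} = \frac{\left(-7\right) \left(-20\right) \left(-2\right)}{8} = \frac{140 \left(-2\right)}{8} = \frac{1}{8} \left(-280\right) = -35$)
$- r - d = \left(-1\right) \left(-464\right) - -35 = 464 + 35 = 499$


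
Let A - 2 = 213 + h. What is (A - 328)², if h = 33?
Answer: 6400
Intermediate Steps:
A = 248 (A = 2 + (213 + 33) = 2 + 246 = 248)
(A - 328)² = (248 - 328)² = (-80)² = 6400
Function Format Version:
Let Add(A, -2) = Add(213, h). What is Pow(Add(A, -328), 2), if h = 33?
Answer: 6400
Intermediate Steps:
A = 248 (A = Add(2, Add(213, 33)) = Add(2, 246) = 248)
Pow(Add(A, -328), 2) = Pow(Add(248, -328), 2) = Pow(-80, 2) = 6400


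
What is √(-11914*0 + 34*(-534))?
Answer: 2*I*√4539 ≈ 134.74*I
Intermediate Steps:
√(-11914*0 + 34*(-534)) = √(0 - 18156) = √(-18156) = 2*I*√4539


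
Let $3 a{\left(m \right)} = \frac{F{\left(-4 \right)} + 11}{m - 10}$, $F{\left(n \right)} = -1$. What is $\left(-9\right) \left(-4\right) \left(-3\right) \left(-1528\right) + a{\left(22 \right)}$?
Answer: $\frac{2970437}{18} \approx 1.6502 \cdot 10^{5}$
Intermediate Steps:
$a{\left(m \right)} = \frac{10}{3 \left(-10 + m\right)}$ ($a{\left(m \right)} = \frac{\left(-1 + 11\right) \frac{1}{m - 10}}{3} = \frac{10 \frac{1}{-10 + m}}{3} = \frac{10}{3 \left(-10 + m\right)}$)
$\left(-9\right) \left(-4\right) \left(-3\right) \left(-1528\right) + a{\left(22 \right)} = \left(-9\right) \left(-4\right) \left(-3\right) \left(-1528\right) + \frac{10}{3 \left(-10 + 22\right)} = 36 \left(-3\right) \left(-1528\right) + \frac{10}{3 \cdot 12} = \left(-108\right) \left(-1528\right) + \frac{10}{3} \cdot \frac{1}{12} = 165024 + \frac{5}{18} = \frac{2970437}{18}$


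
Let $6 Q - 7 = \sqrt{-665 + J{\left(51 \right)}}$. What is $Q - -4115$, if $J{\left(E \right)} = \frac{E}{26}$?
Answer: $\frac{24697}{6} + \frac{i \sqrt{448214}}{156} \approx 4116.2 + 4.2916 i$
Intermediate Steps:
$J{\left(E \right)} = \frac{E}{26}$ ($J{\left(E \right)} = E \frac{1}{26} = \frac{E}{26}$)
$Q = \frac{7}{6} + \frac{i \sqrt{448214}}{156}$ ($Q = \frac{7}{6} + \frac{\sqrt{-665 + \frac{1}{26} \cdot 51}}{6} = \frac{7}{6} + \frac{\sqrt{-665 + \frac{51}{26}}}{6} = \frac{7}{6} + \frac{\sqrt{- \frac{17239}{26}}}{6} = \frac{7}{6} + \frac{\frac{1}{26} i \sqrt{448214}}{6} = \frac{7}{6} + \frac{i \sqrt{448214}}{156} \approx 1.1667 + 4.2916 i$)
$Q - -4115 = \left(\frac{7}{6} + \frac{i \sqrt{448214}}{156}\right) - -4115 = \left(\frac{7}{6} + \frac{i \sqrt{448214}}{156}\right) + 4115 = \frac{24697}{6} + \frac{i \sqrt{448214}}{156}$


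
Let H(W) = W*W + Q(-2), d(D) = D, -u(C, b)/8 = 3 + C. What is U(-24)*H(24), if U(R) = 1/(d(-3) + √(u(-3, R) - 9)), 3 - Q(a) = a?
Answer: -581/6 - 581*I/6 ≈ -96.833 - 96.833*I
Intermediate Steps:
Q(a) = 3 - a
u(C, b) = -24 - 8*C (u(C, b) = -8*(3 + C) = -24 - 8*C)
U(R) = (-3 - 3*I)/18 (U(R) = 1/(-3 + √((-24 - 8*(-3)) - 9)) = 1/(-3 + √((-24 + 24) - 9)) = 1/(-3 + √(0 - 9)) = 1/(-3 + √(-9)) = 1/(-3 + 3*I) = (-3 - 3*I)/18)
H(W) = 5 + W² (H(W) = W*W + (3 - 1*(-2)) = W² + (3 + 2) = W² + 5 = 5 + W²)
U(-24)*H(24) = (-⅙ - I/6)*(5 + 24²) = (-⅙ - I/6)*(5 + 576) = (-⅙ - I/6)*581 = -581/6 - 581*I/6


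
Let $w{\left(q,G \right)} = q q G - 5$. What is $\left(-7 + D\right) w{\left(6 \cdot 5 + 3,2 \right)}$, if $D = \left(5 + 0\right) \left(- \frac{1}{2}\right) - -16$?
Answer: $\frac{28249}{2} \approx 14125.0$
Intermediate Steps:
$w{\left(q,G \right)} = -5 + G q^{2}$ ($w{\left(q,G \right)} = q^{2} G - 5 = G q^{2} - 5 = -5 + G q^{2}$)
$D = \frac{27}{2}$ ($D = 5 \left(\left(-1\right) \frac{1}{2}\right) + 16 = 5 \left(- \frac{1}{2}\right) + 16 = - \frac{5}{2} + 16 = \frac{27}{2} \approx 13.5$)
$\left(-7 + D\right) w{\left(6 \cdot 5 + 3,2 \right)} = \left(-7 + \frac{27}{2}\right) \left(-5 + 2 \left(6 \cdot 5 + 3\right)^{2}\right) = \frac{13 \left(-5 + 2 \left(30 + 3\right)^{2}\right)}{2} = \frac{13 \left(-5 + 2 \cdot 33^{2}\right)}{2} = \frac{13 \left(-5 + 2 \cdot 1089\right)}{2} = \frac{13 \left(-5 + 2178\right)}{2} = \frac{13}{2} \cdot 2173 = \frac{28249}{2}$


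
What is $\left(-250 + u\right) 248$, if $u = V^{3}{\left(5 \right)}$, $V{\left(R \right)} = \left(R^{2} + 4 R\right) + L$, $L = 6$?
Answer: $32835448$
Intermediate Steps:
$V{\left(R \right)} = 6 + R^{2} + 4 R$ ($V{\left(R \right)} = \left(R^{2} + 4 R\right) + 6 = 6 + R^{2} + 4 R$)
$u = 132651$ ($u = \left(6 + 5^{2} + 4 \cdot 5\right)^{3} = \left(6 + 25 + 20\right)^{3} = 51^{3} = 132651$)
$\left(-250 + u\right) 248 = \left(-250 + 132651\right) 248 = 132401 \cdot 248 = 32835448$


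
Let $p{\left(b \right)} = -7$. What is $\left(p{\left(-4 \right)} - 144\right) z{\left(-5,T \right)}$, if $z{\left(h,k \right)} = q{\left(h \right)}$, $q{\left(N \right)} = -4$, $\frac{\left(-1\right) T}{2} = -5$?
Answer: $604$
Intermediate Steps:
$T = 10$ ($T = \left(-2\right) \left(-5\right) = 10$)
$z{\left(h,k \right)} = -4$
$\left(p{\left(-4 \right)} - 144\right) z{\left(-5,T \right)} = \left(-7 - 144\right) \left(-4\right) = \left(-151\right) \left(-4\right) = 604$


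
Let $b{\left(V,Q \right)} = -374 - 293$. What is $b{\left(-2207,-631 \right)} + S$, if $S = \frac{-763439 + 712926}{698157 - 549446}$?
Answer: $- \frac{99240750}{148711} \approx -667.34$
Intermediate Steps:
$b{\left(V,Q \right)} = -667$ ($b{\left(V,Q \right)} = -374 - 293 = -667$)
$S = - \frac{50513}{148711} \approx -0.33967$
$b{\left(-2207,-631 \right)} + S = -667 - \frac{50513}{148711} = - \frac{99240750}{148711}$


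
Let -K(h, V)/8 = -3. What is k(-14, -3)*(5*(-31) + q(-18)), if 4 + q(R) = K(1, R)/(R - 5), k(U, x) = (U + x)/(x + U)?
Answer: -3681/23 ≈ -160.04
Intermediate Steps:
K(h, V) = 24 (K(h, V) = -8*(-3) = 24)
k(U, x) = 1 (k(U, x) = (U + x)/(U + x) = 1)
q(R) = -4 + 24/(-5 + R) (q(R) = -4 + 24/(R - 5) = -4 + 24/(-5 + R))
k(-14, -3)*(5*(-31) + q(-18)) = 1*(5*(-31) + 4*(11 - 1*(-18))/(-5 - 18)) = 1*(-155 + 4*(11 + 18)/(-23)) = 1*(-155 + 4*(-1/23)*29) = 1*(-155 - 116/23) = 1*(-3681/23) = -3681/23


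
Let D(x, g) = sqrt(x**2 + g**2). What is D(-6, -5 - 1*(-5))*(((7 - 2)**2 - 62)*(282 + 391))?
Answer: -149406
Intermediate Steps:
D(x, g) = sqrt(g**2 + x**2)
D(-6, -5 - 1*(-5))*(((7 - 2)**2 - 62)*(282 + 391)) = sqrt((-5 - 1*(-5))**2 + (-6)**2)*(((7 - 2)**2 - 62)*(282 + 391)) = sqrt((-5 + 5)**2 + 36)*((5**2 - 62)*673) = sqrt(0**2 + 36)*((25 - 62)*673) = sqrt(0 + 36)*(-37*673) = sqrt(36)*(-24901) = 6*(-24901) = -149406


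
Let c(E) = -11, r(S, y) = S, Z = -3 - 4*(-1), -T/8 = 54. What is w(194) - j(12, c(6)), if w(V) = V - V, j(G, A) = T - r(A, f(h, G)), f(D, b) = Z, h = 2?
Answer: 421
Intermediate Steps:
T = -432 (T = -8*54 = -432)
Z = 1 (Z = -3 + 4 = 1)
f(D, b) = 1
j(G, A) = -432 - A
w(V) = 0
w(194) - j(12, c(6)) = 0 - (-432 - 1*(-11)) = 0 - (-432 + 11) = 0 - 1*(-421) = 0 + 421 = 421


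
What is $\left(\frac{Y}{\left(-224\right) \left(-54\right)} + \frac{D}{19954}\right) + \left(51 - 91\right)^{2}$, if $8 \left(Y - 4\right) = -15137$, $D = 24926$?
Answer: $\frac{46841886503}{29256192} \approx 1601.1$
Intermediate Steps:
$Y = - \frac{15105}{8}$ ($Y = 4 + \frac{1}{8} \left(-15137\right) = 4 - \frac{15137}{8} = - \frac{15105}{8} \approx -1888.1$)
$\left(\frac{Y}{\left(-224\right) \left(-54\right)} + \frac{D}{19954}\right) + \left(51 - 91\right)^{2} = \left(- \frac{15105}{8 \left(\left(-224\right) \left(-54\right)\right)} + \frac{24926}{19954}\right) + \left(51 - 91\right)^{2} = \left(- \frac{15105}{8 \cdot 12096} + 24926 \cdot \frac{1}{19954}\right) + \left(-40\right)^{2} = \left(\left(- \frac{15105}{8}\right) \frac{1}{12096} + \frac{1133}{907}\right) + 1600 = \left(- \frac{5035}{32256} + \frac{1133}{907}\right) + 1600 = \frac{31979303}{29256192} + 1600 = \frac{46841886503}{29256192}$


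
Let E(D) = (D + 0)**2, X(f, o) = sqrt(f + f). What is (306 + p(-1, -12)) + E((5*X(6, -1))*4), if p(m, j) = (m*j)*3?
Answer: 5142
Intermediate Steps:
p(m, j) = 3*j*m (p(m, j) = (j*m)*3 = 3*j*m)
X(f, o) = sqrt(2)*sqrt(f) (X(f, o) = sqrt(2*f) = sqrt(2)*sqrt(f))
E(D) = D**2
(306 + p(-1, -12)) + E((5*X(6, -1))*4) = (306 + 3*(-12)*(-1)) + ((5*(sqrt(2)*sqrt(6)))*4)**2 = (306 + 36) + ((5*(2*sqrt(3)))*4)**2 = 342 + ((10*sqrt(3))*4)**2 = 342 + (40*sqrt(3))**2 = 342 + 4800 = 5142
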